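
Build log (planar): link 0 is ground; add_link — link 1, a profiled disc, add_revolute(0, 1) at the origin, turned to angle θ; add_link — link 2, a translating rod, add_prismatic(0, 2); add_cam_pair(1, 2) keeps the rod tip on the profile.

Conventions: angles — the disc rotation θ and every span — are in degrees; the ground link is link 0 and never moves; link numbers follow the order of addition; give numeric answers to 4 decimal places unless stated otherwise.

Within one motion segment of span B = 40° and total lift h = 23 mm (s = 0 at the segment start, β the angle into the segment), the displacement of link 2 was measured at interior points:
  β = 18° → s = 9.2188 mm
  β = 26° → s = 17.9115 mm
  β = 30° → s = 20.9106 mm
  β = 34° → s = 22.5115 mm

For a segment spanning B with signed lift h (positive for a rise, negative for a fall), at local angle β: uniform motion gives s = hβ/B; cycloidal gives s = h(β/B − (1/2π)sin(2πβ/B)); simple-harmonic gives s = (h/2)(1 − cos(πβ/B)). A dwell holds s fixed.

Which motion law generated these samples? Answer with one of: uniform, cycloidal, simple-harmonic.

candidates at β/B = r: uniform s = h·r (linear in β); cycloidal s = h·(r − sin(2πr)/(2π)); simple-harmonic s = (h/2)(1 − cos(πr))
β=18°: printed 9.2188 | uniform 10.3500, cycloidal 9.2188, simple-harmonic 9.7010
β=26°: printed 17.9115 | uniform 14.9500, cycloidal 17.9115, simple-harmonic 16.7209
β=30°: printed 20.9106 | uniform 17.2500, cycloidal 20.9106, simple-harmonic 19.6317
β=34°: printed 22.5115 | uniform 19.5500, cycloidal 22.5115, simple-harmonic 21.7466
only one law matches every sample → cycloidal

cycloidal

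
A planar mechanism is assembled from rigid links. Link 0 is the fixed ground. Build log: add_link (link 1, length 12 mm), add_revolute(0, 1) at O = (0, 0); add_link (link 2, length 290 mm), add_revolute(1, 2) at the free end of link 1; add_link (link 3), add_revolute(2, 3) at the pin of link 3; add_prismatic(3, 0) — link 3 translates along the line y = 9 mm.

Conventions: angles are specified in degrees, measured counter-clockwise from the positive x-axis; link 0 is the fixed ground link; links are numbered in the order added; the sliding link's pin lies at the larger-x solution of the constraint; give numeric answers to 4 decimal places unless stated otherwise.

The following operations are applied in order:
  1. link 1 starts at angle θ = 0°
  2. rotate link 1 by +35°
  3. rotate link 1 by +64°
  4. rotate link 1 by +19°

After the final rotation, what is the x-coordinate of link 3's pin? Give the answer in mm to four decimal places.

geometry: r = 12 mm, L = 290 mm, e = 9 mm; θ starts at 0°
rotate link 1 by +35°: θ ← 0° +35° = 35°
rotate link 1 by +64°: θ ← 35° +64° = 99°
rotate link 1 by +19°: θ ← 99° +19° = 118°
crank pin P = (r cos θ, r sin θ) = (-5.633659, 10.595371)
h = r sin θ − e = 10.595371 − 9 = 1.595371
x = r cos θ + √(L² − h²) = -5.633659 + 289.995612 = 284.361953

284.3620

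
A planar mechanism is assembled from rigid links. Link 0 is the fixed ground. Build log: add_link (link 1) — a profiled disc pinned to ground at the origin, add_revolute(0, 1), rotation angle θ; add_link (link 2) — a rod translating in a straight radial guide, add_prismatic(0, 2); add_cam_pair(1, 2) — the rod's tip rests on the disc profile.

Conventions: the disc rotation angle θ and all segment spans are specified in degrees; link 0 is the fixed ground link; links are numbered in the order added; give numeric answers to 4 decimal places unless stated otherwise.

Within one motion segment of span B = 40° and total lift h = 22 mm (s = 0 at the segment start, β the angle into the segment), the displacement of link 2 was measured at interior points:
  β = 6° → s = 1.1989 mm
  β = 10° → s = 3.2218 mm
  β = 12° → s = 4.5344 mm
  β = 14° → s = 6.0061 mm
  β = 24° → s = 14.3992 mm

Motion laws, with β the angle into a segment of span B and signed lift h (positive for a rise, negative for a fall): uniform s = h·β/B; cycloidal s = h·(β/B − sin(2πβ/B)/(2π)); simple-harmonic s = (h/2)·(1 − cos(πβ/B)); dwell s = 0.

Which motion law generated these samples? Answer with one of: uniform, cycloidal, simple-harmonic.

candidates at β/B = r: uniform s = h·r (linear in β); cycloidal s = h·(r − sin(2πr)/(2π)); simple-harmonic s = (h/2)(1 − cos(πr))
β=6°: printed 1.1989 | uniform 3.3000, cycloidal 0.4673, simple-harmonic 1.1989
β=10°: printed 3.2218 | uniform 5.5000, cycloidal 1.9986, simple-harmonic 3.2218
β=12°: printed 4.5344 | uniform 6.6000, cycloidal 3.2700, simple-harmonic 4.5344
β=14°: printed 6.0061 | uniform 7.7000, cycloidal 4.8673, simple-harmonic 6.0061
β=24°: printed 14.3992 | uniform 13.2000, cycloidal 15.2581, simple-harmonic 14.3992
only one law matches every sample → simple-harmonic

simple-harmonic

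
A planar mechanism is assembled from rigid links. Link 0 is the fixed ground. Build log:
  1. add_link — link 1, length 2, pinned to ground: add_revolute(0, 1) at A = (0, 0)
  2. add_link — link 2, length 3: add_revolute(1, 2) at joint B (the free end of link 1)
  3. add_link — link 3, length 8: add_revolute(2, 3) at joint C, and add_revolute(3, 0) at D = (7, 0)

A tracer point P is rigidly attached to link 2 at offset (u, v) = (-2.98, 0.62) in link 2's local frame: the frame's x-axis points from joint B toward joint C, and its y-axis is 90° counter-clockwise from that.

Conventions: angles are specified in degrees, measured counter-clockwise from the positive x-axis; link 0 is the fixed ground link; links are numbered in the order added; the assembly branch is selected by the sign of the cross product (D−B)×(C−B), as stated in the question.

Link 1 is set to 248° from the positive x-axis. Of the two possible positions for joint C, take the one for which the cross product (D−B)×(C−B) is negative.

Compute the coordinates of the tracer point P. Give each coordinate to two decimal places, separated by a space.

A=(0,0), D=(7.00,0)
B = A + 2.00·(cos248°, sin248°) = (-0.7492, -1.8544)
|BD| = 7.9680
circle(B,3.00) ∩ circle(D,8.00): a=0.5327, h=2.9523
  candidates: C₊=(-0.9182,1.1409) cross=23.524; C₋=(0.4559,-4.6017) cross=-23.524
  branch - wants cross < 0 → take C=(0.4559,-4.6017) (cross=-23.524)
ex = (C−B)/|BC| = (0.4017,-0.9158); ey = (0.9158,0.4017)
P = B + -2.98·ex + 0.62·ey = (-1.3786,1.1237)

-1.38 1.12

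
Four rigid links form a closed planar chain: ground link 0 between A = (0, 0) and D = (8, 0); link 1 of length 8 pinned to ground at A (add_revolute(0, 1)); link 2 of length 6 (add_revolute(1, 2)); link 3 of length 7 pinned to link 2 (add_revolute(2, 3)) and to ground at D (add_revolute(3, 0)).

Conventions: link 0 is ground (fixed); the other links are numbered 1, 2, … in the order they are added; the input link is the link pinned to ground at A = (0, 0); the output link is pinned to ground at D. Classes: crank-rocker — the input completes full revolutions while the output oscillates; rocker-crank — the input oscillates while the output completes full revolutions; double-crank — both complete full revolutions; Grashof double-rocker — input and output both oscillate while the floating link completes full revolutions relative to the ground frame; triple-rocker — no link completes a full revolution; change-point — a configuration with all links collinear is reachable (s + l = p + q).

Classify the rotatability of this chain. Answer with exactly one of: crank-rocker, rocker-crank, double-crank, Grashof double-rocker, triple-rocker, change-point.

lengths: ground=8, input=8, coupler=6, output=7
sorted: s=6 (shortest), l=8 (longest), p+q=15
s + l = 14 vs p + q = 15
s + l < p + q (Grashof) with shortest = coupler link → Grashof double-rocker

Grashof double-rocker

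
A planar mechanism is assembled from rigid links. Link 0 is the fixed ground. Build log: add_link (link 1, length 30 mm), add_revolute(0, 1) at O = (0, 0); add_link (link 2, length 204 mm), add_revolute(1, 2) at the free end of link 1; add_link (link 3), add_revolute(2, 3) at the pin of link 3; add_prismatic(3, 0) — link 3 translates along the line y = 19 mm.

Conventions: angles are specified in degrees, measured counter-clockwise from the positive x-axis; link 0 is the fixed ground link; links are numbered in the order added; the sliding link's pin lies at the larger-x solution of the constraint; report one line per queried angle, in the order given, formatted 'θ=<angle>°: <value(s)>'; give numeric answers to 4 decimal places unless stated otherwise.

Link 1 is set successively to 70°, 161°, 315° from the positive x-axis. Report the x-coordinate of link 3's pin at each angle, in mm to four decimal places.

geometry: r = 30 mm, L = 204 mm, e = 19 mm
θ=70°: crank pin P = (r cos θ, r sin θ) = (10.260604, 28.190779)
θ=70°: h = r sin θ − e = 28.190779 − 19 = 9.190779
θ=70°: x = r cos θ + √(L² − h²) = 10.260604 + 203.792860 = 214.053464
θ=161°: crank pin P = (r cos θ, r sin θ) = (-28.365557, 9.767045)
θ=161°: h = r sin θ − e = 9.767045 − 19 = -9.232955
θ=161°: x = r cos θ + √(L² − h²) = -28.365557 + 203.790953 = 175.425396
θ=315°: crank pin P = (r cos θ, r sin θ) = (21.213203, -21.213203)
θ=315°: h = r sin θ − e = -21.213203 − 19 = -40.213203
θ=315°: x = r cos θ + √(L² − h²) = 21.213203 + 199.997246 = 221.210449

θ=70°: 214.0535
θ=161°: 175.4254
θ=315°: 221.2104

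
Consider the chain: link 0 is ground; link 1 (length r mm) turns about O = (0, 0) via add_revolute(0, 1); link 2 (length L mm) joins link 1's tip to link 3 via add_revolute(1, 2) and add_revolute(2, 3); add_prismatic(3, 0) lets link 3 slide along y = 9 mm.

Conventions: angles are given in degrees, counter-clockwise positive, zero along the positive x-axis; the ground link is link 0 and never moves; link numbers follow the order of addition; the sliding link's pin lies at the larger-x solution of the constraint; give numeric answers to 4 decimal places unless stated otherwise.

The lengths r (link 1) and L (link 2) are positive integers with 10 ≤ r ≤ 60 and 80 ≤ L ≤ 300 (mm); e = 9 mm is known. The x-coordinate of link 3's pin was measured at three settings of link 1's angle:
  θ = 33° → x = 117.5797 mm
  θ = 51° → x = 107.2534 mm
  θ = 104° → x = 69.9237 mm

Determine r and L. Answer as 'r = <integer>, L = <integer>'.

constraint per measurement: (x − r cos θ)² + (r sin θ − e)² = L²
subtracting the θ₁ and θ₂ equations cancels the r² and L² terms:
r = (x₁² − x₂²) / (2[(x₁cos θ₁ + e sin θ₁) − (x₂cos θ₂ + e sin θ₂)]) = 39.9998 → r = 40
L² = (x₁ − r cos θ₁)² + (r sin θ₁ − e)² = 7224.9950 → L = 85.0000 → L = 85
check at θ₃=104°: x = 69.9237 (printed 69.9237) ✓

r = 40, L = 85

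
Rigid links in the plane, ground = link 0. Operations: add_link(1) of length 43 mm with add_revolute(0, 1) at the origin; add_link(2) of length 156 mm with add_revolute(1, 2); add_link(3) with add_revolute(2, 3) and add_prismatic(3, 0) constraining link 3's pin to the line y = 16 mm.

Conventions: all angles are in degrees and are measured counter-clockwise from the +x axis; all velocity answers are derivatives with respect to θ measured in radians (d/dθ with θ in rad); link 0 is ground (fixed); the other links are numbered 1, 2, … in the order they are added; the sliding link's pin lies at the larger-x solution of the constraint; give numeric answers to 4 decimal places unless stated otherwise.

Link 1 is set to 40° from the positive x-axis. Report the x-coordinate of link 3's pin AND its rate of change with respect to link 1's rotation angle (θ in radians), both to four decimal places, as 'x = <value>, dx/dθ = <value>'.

geometry: r = 43 mm, L = 156 mm, e = 16 mm
crank pin P = (r cos θ, r sin θ) = (32.939911, 27.639867)
h = r sin θ − e = 27.639867 − 16 = 11.639867
x = r cos θ + √(L² − h²) = 32.939911 + 155.565142 = 188.505053
dx/dθ = −r sin θ − h·r cos θ/√(L² − h²) (θ in radians; h = 11.639867) = -30.104534

x = 188.5051, dx/dθ = -30.1045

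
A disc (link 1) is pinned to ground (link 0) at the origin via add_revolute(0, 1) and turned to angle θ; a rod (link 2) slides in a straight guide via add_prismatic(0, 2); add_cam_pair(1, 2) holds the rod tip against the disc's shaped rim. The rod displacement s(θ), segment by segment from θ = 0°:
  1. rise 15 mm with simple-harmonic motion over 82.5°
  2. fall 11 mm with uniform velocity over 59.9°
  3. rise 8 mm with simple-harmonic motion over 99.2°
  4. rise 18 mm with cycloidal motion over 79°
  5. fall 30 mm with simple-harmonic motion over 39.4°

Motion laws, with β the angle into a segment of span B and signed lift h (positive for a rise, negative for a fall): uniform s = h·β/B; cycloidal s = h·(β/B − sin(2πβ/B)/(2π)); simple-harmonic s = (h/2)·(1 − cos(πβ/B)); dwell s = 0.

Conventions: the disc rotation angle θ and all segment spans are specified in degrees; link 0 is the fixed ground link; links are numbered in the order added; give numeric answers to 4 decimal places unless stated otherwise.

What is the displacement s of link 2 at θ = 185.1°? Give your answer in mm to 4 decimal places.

segment 1 (0° to 82.5°, simple-harmonic, h = 15) is passed completely: s = 0.0000 + (15) = 15.0000
segment 2 (82.5° to 142.4°, uniform, h = -11) is passed completely: s = 15.0000 + (-11) = 4.0000
θ = 185.1° falls in segment 3 (142.4° to 241.6°, simple-harmonic, h = 8): β = 185.1 − 142.4 = 42.7°, B = 99.2°; Δs = 8/2·(1 − cos(π·0.4304)) = 3.1329; s = 4.0000 + 3.1329 = 7.1329

7.1329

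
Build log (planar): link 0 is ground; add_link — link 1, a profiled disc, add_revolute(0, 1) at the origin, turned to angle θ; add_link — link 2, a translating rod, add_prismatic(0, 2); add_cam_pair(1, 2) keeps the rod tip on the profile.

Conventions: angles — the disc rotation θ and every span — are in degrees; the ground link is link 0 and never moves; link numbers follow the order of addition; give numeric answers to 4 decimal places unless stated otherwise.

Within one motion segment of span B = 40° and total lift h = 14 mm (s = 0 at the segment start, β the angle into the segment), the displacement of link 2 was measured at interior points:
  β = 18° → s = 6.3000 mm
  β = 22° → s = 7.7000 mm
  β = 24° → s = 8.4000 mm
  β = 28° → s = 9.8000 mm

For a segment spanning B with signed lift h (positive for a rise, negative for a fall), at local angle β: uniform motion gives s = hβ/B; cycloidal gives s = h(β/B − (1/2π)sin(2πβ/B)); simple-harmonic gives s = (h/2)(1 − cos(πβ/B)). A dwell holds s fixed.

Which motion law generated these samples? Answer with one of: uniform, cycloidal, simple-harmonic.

candidates at β/B = r: uniform s = h·r (linear in β); cycloidal s = h·(r − sin(2πr)/(2π)); simple-harmonic s = (h/2)(1 − cos(πr))
β=18°: printed 6.3000 | uniform 6.3000, cycloidal 5.6115, simple-harmonic 5.9050
β=22°: printed 7.7000 | uniform 7.7000, cycloidal 8.3885, simple-harmonic 8.0950
β=24°: printed 8.4000 | uniform 8.4000, cycloidal 9.7097, simple-harmonic 9.1631
β=28°: printed 9.8000 | uniform 9.8000, cycloidal 11.9191, simple-harmonic 11.1145
only one law matches every sample → uniform

uniform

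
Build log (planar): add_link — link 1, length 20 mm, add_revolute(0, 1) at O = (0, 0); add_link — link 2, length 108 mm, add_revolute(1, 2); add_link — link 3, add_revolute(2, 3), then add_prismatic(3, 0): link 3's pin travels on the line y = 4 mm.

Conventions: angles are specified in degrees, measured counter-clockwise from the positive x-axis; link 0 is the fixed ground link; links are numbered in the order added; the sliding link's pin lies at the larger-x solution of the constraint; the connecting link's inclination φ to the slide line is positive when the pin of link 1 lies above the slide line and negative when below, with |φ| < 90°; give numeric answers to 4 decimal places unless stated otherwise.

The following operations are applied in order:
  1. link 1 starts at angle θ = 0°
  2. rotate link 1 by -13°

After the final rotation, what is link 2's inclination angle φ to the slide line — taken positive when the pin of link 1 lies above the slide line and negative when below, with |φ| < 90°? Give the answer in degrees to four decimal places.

geometry: r = 20 mm, L = 108 mm, e = 4 mm; θ starts at 0°
rotate link 1 by -13°: θ ← 0° -13° = -13°
h = r sin θ − e = -4.499021 − 4 = -8.499021
sin φ = h / L = -8.499021 / 108 = -0.07869464
φ = arcsin(-0.07869464) = -4.513538°

-4.5135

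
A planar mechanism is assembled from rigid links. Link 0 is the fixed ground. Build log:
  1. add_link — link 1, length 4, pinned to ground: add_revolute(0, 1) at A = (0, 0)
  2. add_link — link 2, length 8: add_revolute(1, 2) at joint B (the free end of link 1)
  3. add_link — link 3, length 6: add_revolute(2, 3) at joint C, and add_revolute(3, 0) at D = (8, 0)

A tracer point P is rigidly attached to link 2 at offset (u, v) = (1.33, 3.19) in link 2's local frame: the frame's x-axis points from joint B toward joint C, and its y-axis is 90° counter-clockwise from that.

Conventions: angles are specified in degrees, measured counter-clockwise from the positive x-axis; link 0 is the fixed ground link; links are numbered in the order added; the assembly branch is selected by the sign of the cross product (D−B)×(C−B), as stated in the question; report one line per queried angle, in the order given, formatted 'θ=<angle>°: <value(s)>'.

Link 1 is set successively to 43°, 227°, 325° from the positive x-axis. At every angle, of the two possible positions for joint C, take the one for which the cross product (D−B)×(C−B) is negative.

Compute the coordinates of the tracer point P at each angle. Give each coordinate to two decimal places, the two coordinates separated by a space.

A=(0,0), D=(8.00,0)
θ=43°: B = A + 4.00·(cos43°, sin43°) = (2.9254, 2.7280)
θ=43°: |BD| = 5.7614
θ=43°: circle(B,8.00) ∩ circle(D,6.00): a=5.3107, h=5.9830
θ=43°:   candidates: C₊=(10.4360,5.4832) cross=34.471; C₋=(4.7701,-5.0564) cross=-34.471
θ=43°:   branch - wants cross < 0 → take C=(4.7701,-5.0564) (cross=-34.471)
θ=43°: ex = (C−B)/|BC| = (0.2306,-0.9731); ey = (0.9731,0.2306)
θ=43°: P = B + 1.33·ex + 3.19·ey = (6.3361,2.1694)
θ=227°: B = A + 4.00·(cos227°, sin227°) = (-2.7280, -2.9254)
θ=227°: |BD| = 11.1197
θ=227°: circle(B,8.00) ∩ circle(D,6.00): a=6.8189, h=4.1836
θ=227°:   candidates: C₊=(2.7500,2.9048) cross=46.521; C₋=(4.9513,-5.1677) cross=-46.521
θ=227°:   branch - wants cross < 0 → take C=(4.9513,-5.1677) (cross=-46.521)
θ=227°: ex = (C−B)/|BC| = (0.9599,-0.2803); ey = (0.2803,0.9599)
θ=227°: P = B + 1.33·ex + 3.19·ey = (-0.5572,-0.2361)
θ=325°: B = A + 4.00·(cos325°, sin325°) = (3.2766, -2.2943)
θ=325°: |BD| = 5.2511
θ=325°: circle(B,8.00) ∩ circle(D,6.00): a=5.2917, h=5.9999
θ=325°:   candidates: C₊=(5.4150,5.4146) cross=31.506; C₋=(10.6579,-5.3792) cross=-31.506
θ=325°:   branch - wants cross < 0 → take C=(10.6579,-5.3792) (cross=-31.506)
θ=325°: ex = (C−B)/|BC| = (0.9227,-0.3856); ey = (0.3856,0.9227)
θ=325°: P = B + 1.33·ex + 3.19·ey = (5.7338,0.1361)

θ=43°: 6.34 2.17
θ=227°: -0.56 -0.24
θ=325°: 5.73 0.14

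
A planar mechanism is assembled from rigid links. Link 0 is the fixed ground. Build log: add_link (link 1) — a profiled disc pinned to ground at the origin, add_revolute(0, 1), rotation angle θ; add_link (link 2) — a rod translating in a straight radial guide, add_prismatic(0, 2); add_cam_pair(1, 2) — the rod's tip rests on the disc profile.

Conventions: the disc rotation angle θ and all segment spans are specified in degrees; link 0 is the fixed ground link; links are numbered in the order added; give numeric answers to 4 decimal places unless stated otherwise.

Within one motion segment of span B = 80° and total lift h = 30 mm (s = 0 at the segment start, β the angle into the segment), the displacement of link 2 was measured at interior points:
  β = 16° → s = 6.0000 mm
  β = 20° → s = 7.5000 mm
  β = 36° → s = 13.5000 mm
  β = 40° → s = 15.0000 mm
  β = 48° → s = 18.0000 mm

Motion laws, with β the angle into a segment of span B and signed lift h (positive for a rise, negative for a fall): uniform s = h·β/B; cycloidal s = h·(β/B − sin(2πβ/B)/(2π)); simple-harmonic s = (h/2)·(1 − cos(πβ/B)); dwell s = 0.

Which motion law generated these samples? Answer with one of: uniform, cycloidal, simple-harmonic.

candidates at β/B = r: uniform s = h·r (linear in β); cycloidal s = h·(r − sin(2πr)/(2π)); simple-harmonic s = (h/2)(1 − cos(πr))
β=16°: printed 6.0000 | uniform 6.0000, cycloidal 1.4590, simple-harmonic 2.8647
β=20°: printed 7.5000 | uniform 7.5000, cycloidal 2.7254, simple-harmonic 4.3934
β=36°: printed 13.5000 | uniform 13.5000, cycloidal 12.0246, simple-harmonic 12.6535
β=40°: printed 15.0000 | uniform 15.0000, cycloidal 15.0000, simple-harmonic 15.0000
β=48°: printed 18.0000 | uniform 18.0000, cycloidal 20.8065, simple-harmonic 19.6353
only one law matches every sample → uniform

uniform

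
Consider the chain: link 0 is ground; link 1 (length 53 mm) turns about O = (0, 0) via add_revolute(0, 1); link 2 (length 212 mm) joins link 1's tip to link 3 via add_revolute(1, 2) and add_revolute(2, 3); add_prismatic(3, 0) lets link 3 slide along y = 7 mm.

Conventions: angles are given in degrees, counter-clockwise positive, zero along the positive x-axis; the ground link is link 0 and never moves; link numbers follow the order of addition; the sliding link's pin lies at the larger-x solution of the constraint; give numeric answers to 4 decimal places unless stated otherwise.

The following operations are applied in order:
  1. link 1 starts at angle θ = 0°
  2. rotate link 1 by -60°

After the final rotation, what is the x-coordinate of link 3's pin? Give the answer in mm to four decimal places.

geometry: r = 53 mm, L = 212 mm, e = 7 mm; θ starts at 0°
rotate link 1 by -60°: θ ← 0° -60° = -60°
crank pin P = (r cos θ, r sin θ) = (26.500000, -45.899346)
h = r sin θ − e = -45.899346 − 7 = -52.899346
x = r cos θ + √(L² − h²) = 26.500000 + 205.294080 = 231.794080

231.7941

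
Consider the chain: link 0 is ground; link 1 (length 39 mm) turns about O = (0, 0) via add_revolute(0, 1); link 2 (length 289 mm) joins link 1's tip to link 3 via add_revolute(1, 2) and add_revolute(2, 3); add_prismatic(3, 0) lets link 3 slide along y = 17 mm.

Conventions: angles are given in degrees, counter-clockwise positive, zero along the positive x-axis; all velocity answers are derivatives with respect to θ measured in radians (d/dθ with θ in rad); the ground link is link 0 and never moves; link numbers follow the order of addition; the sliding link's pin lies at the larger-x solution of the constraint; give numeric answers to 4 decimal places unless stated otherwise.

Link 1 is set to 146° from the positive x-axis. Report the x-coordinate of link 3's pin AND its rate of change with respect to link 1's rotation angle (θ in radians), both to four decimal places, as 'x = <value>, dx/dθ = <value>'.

geometry: r = 39 mm, L = 289 mm, e = 17 mm
crank pin P = (r cos θ, r sin θ) = (-32.332465, 21.808523)
h = r sin θ − e = 21.808523 − 17 = 4.808523
x = r cos θ + √(L² − h²) = -32.332465 + 288.959994 = 256.627529
dx/dθ = −r sin θ − h·r cos θ/√(L² − h²) (θ in radians; h = 4.808523) = -21.270485

x = 256.6275, dx/dθ = -21.2705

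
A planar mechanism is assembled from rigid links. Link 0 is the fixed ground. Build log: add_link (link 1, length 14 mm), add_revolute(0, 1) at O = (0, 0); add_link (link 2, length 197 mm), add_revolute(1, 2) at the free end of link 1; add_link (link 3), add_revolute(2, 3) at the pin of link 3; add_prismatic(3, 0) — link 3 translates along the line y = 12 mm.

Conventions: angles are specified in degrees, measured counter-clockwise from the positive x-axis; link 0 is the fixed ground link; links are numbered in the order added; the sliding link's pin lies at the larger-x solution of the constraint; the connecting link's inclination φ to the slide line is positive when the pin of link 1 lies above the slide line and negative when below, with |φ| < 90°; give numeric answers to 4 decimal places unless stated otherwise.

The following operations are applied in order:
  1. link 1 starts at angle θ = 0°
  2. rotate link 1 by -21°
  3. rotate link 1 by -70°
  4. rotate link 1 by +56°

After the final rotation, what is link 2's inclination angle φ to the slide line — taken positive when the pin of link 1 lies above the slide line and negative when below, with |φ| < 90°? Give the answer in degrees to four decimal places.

geometry: r = 14 mm, L = 197 mm, e = 12 mm; θ starts at 0°
rotate link 1 by -21°: θ ← 0° -21° = -21°
rotate link 1 by -70°: θ ← -21° -70° = -91°
rotate link 1 by +56°: θ ← -91° +56° = -35°
h = r sin θ − e = -8.030070 − 12 = -20.030070
sin φ = h / L = -20.030070 / 197 = -0.10167548
φ = arcsin(-0.10167548) = -5.835660°

-5.8357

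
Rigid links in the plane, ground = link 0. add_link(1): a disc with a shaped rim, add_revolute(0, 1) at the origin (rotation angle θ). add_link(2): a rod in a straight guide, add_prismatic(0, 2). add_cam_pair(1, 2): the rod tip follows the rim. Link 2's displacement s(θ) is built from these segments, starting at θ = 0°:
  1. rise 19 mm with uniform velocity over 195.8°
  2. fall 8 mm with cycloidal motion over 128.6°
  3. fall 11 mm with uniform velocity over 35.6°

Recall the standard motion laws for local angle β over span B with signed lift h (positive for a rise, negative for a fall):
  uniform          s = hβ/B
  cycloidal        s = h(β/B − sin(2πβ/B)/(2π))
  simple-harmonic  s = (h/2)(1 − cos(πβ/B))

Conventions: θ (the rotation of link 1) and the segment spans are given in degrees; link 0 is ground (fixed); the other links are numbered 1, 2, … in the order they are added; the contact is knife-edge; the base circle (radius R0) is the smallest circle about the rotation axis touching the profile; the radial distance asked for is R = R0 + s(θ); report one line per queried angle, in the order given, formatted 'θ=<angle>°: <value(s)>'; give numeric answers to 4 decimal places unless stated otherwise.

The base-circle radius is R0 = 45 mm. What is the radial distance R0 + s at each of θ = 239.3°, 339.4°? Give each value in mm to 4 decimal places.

segment 1 (0° to 195.8°, uniform, h = 19) is passed completely: s = 0.0000 + (19) = 19.0000
θ = 239.3° falls in segment 2 (195.8° to 324.4°, cycloidal, h = -8): β = 239.3 − 195.8 = 43.5°, B = 128.6°; Δs = -8·(0.3383 − sin(2π·0.3383)/(2π)) = -1.6236; s = 19.0000 − 1.6236 = 17.3764
segment 2 (195.8° to 324.4°, cycloidal, h = -8) is passed completely: s = 19.0000 + (-8) = 11.0000
θ = 339.4° falls in segment 3 (324.4° to 360°, uniform, h = -11): β = 339.4 − 324.4 = 15°, B = 35.6°; Δs = -11·15/35.6 = -4.6348; s = 11.0000 − 4.6348 = 6.3652
θ=239.3°: R = R0 + s = 45 + 17.3764 = 62.3764
θ=339.4°: R = R0 + s = 45 + 6.3652 = 51.3652

θ=239.3°: 62.3764
θ=339.4°: 51.3652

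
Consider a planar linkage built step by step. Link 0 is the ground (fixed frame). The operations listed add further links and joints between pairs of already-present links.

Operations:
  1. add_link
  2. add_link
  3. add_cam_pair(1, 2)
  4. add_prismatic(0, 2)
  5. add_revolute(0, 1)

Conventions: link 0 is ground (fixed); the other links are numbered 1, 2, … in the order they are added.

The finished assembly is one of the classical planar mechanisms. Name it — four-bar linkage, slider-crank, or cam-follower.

links: 3 (incl. ground); joints: 1 revolute, 1 prismatic, 1 higher (cam) pair, forming one closed loop
3 links, revolute + prismatic + higher pair in one loop → cam-follower

cam-follower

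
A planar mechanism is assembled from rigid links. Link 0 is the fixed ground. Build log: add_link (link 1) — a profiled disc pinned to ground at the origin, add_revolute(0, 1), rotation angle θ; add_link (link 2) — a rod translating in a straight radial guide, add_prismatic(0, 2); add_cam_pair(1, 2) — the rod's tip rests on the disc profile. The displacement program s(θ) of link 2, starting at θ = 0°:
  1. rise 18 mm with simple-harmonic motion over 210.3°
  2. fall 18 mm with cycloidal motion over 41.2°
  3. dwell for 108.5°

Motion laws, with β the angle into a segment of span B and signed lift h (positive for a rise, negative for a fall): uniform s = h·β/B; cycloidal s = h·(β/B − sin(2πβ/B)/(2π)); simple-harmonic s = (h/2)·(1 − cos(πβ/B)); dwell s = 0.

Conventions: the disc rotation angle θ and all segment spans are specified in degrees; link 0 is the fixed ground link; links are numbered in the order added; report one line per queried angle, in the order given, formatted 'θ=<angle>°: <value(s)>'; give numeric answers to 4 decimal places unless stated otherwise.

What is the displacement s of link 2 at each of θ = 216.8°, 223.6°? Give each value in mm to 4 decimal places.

seg 1 [0°–210.3°] simple-harmonic, h=18: full span → s += 18 → s = 18.0000
seg 2 [210.3°–251.5°] cycloidal, h=-18: θ=216.8° here. β=6.5, B=41.2. -18·(0.1578 − sin(2π·0.1578)/(2π)) = -0.4428 → s = 17.5572
seg 2 [210.3°–251.5°] cycloidal, h=-18: θ=223.6° here. β=13.3, B=41.2. -18·(0.3228 − sin(2π·0.3228)/(2π)) = -3.2405 → s = 14.7595

θ=216.8°: 17.5572
θ=223.6°: 14.7595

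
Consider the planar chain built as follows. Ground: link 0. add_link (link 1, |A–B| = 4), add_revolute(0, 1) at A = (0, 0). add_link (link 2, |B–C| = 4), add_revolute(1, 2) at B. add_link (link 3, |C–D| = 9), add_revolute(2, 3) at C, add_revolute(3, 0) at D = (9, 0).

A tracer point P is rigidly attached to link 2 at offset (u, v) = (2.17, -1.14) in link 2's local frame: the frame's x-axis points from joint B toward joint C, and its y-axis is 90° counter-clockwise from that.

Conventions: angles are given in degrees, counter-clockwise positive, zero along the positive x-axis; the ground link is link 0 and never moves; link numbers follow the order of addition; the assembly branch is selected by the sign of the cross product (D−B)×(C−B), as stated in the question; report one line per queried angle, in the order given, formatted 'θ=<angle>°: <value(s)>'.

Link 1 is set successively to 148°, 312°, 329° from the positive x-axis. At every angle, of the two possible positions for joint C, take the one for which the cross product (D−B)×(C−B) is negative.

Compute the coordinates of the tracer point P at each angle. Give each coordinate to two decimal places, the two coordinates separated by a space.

A=(0,0), D=(9.00,0)
θ=148°: B = A + 4.00·(cos148°, sin148°) = (-3.3922, 2.1197)
θ=148°: |BD| = 12.5722
θ=148°: circle(B,4.00) ∩ circle(D,9.00): a=3.7010, h=1.5174
θ=148°:   candidates: C₊=(0.5117,2.9914) cross=19.077; C₋=(-0.0000,-0.0000) cross=-19.077
θ=148°:   branch - wants cross < 0 → take C=(-0.0000,-0.0000) (cross=-19.077)
θ=148°: ex = (C−B)/|BC| = (0.8480,-0.5299); ey = (0.5299,0.8480)
θ=148°: P = B + 2.17·ex + -1.14·ey = (-2.1560,0.0030)
θ=312°: B = A + 4.00·(cos312°, sin312°) = (2.6765, -2.9726)
θ=312°: |BD| = 6.9873
θ=312°: circle(B,4.00) ∩ circle(D,9.00): a=-1.1576, h=3.8288
θ=312°:   candidates: C₊=(-0.0000,0.0000) cross=26.753; C₋=(3.2578,-6.9301) cross=-26.753
θ=312°:   branch - wants cross < 0 → take C=(3.2578,-6.9301) (cross=-26.753)
θ=312°: ex = (C−B)/|BC| = (0.1453,-0.9894); ey = (0.9894,0.1453)
θ=312°: P = B + 2.17·ex + -1.14·ey = (1.8639,-5.2852)
θ=329°: B = A + 4.00·(cos329°, sin329°) = (3.4287, -2.0602)
θ=329°: |BD| = 5.9400
θ=329°: circle(B,4.00) ∩ circle(D,9.00): a=-2.5013, h=3.1214
θ=329°:   candidates: C₊=(-0.0000,-0.0000) cross=18.541; C₋=(2.1652,-5.8554) cross=-18.541
θ=329°:   branch - wants cross < 0 → take C=(2.1652,-5.8554) (cross=-18.541)
θ=329°: ex = (C−B)/|BC| = (-0.3159,-0.9488); ey = (0.9488,-0.3159)
θ=329°: P = B + 2.17·ex + -1.14·ey = (1.6616,-3.7590)

θ=148°: -2.16 0.00
θ=312°: 1.86 -5.29
θ=329°: 1.66 -3.76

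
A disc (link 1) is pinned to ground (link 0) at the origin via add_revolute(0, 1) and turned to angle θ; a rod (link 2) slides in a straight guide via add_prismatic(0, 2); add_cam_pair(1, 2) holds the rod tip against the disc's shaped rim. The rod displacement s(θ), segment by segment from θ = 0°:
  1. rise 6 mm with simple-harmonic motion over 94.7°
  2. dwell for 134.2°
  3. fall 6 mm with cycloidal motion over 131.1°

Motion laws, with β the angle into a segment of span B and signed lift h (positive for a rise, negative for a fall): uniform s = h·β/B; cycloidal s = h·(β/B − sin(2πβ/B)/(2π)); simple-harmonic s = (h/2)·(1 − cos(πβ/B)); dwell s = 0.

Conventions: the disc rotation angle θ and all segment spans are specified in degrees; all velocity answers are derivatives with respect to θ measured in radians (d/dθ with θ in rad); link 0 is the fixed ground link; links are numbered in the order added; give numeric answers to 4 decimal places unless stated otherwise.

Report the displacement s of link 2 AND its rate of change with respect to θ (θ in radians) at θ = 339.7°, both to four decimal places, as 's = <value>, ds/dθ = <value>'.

segment 1 (0° to 94.7°, simple-harmonic, h = 6) is passed completely: s = 0.0000 + (6) = 6.0000
segment 2 (94.7° to 228.9°, dwell): s unchanged at 6.0000
θ = 339.7° falls in segment 3 (228.9° to 360°, cycloidal, h = -6): β = 339.7 − 228.9 = 110.8°, B = 131.1°; Δs = -6·(0.8452 − sin(2π·0.8452)/(2π)) = -5.8602; s = 6.0000 − 5.8602 = 0.1398
velocity in seg [228.9°–360°] (cycloidal), θ in radians: β = 110.8° = 1.9338 rad, B = 131.1° = 2.2881 rad; ds/dθ = (h/B)(1 − cos(2πβ/B)) = ((-6)/2.2881)(1 − cos(2π·0.8452)) = -1.146189 mm/rad

s = 0.1398, ds/dθ = -1.1462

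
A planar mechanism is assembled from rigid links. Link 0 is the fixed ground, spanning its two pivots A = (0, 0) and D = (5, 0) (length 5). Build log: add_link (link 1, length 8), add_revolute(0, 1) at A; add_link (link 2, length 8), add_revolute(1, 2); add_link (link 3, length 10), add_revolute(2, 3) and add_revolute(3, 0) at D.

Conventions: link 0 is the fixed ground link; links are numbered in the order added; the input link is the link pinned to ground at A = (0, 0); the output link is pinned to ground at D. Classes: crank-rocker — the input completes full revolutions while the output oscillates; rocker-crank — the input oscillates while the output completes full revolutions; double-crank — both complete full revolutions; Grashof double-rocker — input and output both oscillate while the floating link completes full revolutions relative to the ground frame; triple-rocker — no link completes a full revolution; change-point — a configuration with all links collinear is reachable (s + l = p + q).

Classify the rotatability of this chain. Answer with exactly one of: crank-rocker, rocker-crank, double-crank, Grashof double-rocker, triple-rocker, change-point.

lengths: ground=5, input=8, coupler=8, output=10
sorted: s=5 (shortest), l=10 (longest), p+q=16
s + l = 15 vs p + q = 16
s + l < p + q (Grashof) with shortest = ground link → double-crank

double-crank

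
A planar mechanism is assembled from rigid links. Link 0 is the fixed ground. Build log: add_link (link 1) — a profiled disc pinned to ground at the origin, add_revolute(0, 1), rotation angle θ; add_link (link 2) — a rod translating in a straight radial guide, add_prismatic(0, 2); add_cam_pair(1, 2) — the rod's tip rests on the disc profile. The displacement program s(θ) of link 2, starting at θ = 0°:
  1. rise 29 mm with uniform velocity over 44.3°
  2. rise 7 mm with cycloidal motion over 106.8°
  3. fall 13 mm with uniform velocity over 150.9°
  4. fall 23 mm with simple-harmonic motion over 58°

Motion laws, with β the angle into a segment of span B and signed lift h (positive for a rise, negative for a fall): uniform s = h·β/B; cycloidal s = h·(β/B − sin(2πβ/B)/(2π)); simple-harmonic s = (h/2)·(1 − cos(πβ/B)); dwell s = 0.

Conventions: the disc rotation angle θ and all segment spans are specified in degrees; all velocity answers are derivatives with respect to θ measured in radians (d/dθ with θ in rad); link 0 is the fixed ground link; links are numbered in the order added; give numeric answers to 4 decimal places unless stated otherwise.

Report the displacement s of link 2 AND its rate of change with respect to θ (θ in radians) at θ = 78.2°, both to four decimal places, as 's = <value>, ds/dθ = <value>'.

seg 1 [0°–44.3°] uniform, h=29: full span → s += 29 → s = 29.0000
seg 2 [44.3°–151.1°] cycloidal, h=7: θ=78.2° here. β=33.9, B=106.8. 7·(0.3174 − sin(2π·0.3174)/(2π)) = 1.2063 → s = 30.2063
velocity in seg [44.3°–151.1°] (cycloidal), θ in radians: β = 33.9° = 0.5917 rad, B = 106.8° = 1.8640 rad; ds/dθ = (h/B)(1 − cos(2πβ/B)) = (7/1.8640)(1 − cos(2π·0.3174)) = 5.298906 mm/rad

s = 30.2063, ds/dθ = 5.2989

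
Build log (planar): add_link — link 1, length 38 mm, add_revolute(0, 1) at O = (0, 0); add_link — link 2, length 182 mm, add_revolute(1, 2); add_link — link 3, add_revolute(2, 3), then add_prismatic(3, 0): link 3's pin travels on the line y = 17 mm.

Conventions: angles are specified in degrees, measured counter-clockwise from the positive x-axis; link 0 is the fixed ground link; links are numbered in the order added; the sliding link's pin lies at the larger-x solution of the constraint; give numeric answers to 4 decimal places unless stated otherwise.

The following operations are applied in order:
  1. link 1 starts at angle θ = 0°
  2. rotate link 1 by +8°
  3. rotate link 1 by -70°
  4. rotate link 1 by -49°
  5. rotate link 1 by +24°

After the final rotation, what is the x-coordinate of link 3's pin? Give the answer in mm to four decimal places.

geometry: r = 38 mm, L = 182 mm, e = 17 mm; θ starts at 0°
rotate link 1 by +8°: θ ← 0° +8° = 8°
rotate link 1 by -70°: θ ← 8° -70° = -62°
rotate link 1 by -49°: θ ← -62° -49° = -111°
rotate link 1 by +24°: θ ← -111° +24° = -87°
crank pin P = (r cos θ, r sin θ) = (1.988766, -37.947922)
h = r sin θ − e = -37.947922 − 17 = -54.947922
x = r cos θ + √(L² − h²) = 1.988766 + 173.507135 = 175.495901

175.4959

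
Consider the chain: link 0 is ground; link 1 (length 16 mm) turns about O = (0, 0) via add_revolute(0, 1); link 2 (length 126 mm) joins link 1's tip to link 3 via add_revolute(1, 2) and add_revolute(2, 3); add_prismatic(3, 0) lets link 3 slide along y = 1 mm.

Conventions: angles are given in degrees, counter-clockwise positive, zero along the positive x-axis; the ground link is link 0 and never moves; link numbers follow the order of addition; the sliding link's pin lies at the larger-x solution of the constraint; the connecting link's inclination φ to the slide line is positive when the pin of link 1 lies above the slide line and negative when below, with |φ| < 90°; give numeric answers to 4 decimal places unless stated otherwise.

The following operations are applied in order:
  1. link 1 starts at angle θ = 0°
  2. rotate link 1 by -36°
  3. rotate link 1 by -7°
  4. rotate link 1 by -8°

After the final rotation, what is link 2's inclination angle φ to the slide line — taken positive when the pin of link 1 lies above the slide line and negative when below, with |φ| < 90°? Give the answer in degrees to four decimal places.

geometry: r = 16 mm, L = 126 mm, e = 1 mm; θ starts at 0°
rotate link 1 by -36°: θ ← 0° -36° = -36°
rotate link 1 by -7°: θ ← -36° -7° = -43°
rotate link 1 by -8°: θ ← -43° -8° = -51°
h = r sin θ − e = -12.434335 − 1 = -13.434335
sin φ = h / L = -13.434335 / 126 = -0.10662171
φ = arcsin(-0.10662171) = -6.120608°

-6.1206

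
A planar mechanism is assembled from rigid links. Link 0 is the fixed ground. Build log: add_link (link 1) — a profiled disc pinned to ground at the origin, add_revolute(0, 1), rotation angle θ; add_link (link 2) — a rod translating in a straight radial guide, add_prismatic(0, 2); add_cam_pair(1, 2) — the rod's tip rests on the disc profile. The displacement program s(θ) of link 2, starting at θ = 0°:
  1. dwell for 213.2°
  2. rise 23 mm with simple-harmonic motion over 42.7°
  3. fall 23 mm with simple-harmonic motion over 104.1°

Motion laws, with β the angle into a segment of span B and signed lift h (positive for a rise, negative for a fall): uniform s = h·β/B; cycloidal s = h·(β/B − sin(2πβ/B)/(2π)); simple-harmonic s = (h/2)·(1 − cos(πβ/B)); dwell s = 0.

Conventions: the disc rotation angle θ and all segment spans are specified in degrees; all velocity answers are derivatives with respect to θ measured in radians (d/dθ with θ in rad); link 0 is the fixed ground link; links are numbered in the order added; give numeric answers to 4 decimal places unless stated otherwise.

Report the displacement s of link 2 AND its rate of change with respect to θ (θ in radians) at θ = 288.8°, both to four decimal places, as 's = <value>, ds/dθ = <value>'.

seg 1 [0°–213.2°] dwell: s stays 0.0000
seg 2 [213.2°–255.9°] simple-harmonic, h=23: full span → s += 23 → s = 23.0000
seg 3 [255.9°–360°] simple-harmonic, h=-23: θ=288.8° here. β=32.9, B=104.1. -23/2·(1 − cos(π·0.3160)) = -5.2177 → s = 17.7823
velocity in seg [255.9°–360°] (simple-harmonic), θ in radians: β = 32.9° = 0.5742 rad, B = 104.1° = 1.8169 rad; ds/dθ = (πh/(2B)) sin(πβ/B) = (π·(-23)/(2·1.8169)) sin(π·0.3160) = -16.655458 mm/rad

s = 17.7823, ds/dθ = -16.6555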